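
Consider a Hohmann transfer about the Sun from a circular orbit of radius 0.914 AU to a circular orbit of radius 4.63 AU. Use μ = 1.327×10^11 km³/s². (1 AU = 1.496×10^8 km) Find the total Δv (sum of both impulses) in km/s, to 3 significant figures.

Δv = 15.0 km/s

In km: r₁ = 0.914 × 1.496×10^8 = 1.367344×10^8 km; r₂ = 4.63 × 1.496×10^8 = 6.92648×10^8 km.
Semi-major axis of the transfer orbit: a_t = (1.367344×10^8 + 6.92648×10^8)/2 = 4.146912×10^8 km.
Circular speed at r₁: v₁ = √(μ/r₁) = √(1.327×10^11/1.367344×10^8) = 31.153 km/s.
Transfer-orbit speed at r₁ (vis-viva equation): v_p = √[μ(2/r₁ − 1/a_t)] = 40.262 km/s.
First burn Δv₁ = |v_p − v₁| = 9.109 km/s.
At r₂, v₂ = √(μ/r₂) = 13.841 km/s.
Transfer-orbit speed at r₂: v_a = √[μ(2/r₂ − 1/a_t)] = 7.9480 km/s.
Second burn Δv₂ = |v₂ − v_a| = 5.893 km/s.
Δv = Δv₁ + Δv₂ = 9.109 + 5.893 = 15.00 km/s.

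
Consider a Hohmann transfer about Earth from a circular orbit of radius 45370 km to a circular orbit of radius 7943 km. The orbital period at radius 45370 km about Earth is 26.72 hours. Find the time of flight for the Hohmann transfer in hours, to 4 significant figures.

t = 6.017 hours

From Kepler's third law T² = 4π²r³/μ at r = 45370 km, T = 26.72 hours = 26.72 × 3600 s = 96192 s: μ = 4π²r³/T² = 3.98463×10^5 km³/s².
Semi-major axis of the transfer orbit: a_t = (45370 + 7943)/2 = 26656.5 km.
Transfer time t = π√(a_t³/μ) = π√((26656.5)³ / 3.98463×10^5) = 21660 s.
Converting: 21660 s ÷ 3600 s/hour = 6.017 hours.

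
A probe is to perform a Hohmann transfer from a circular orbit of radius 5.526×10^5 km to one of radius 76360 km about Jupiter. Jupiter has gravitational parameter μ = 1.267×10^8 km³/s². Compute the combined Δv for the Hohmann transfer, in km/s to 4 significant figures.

Δv = 20.94 km/s

The Hohmann ellipse has a_t = (r₁ + r₂)/2 = 3.1448×10^5 km.
Circular speed at r₁: v₁ = √(μ/r₁) = √(1.267×10^8/5.526×10^5) = 15.142 km/s.
On the transfer ellipse at r₁, vis-viva equation gives v_a = √[μ(2/r₁ − 1/a_t)] = 7.4614 km/s.
First burn Δv₁ = |v_a − v₁| = 7.681 km/s.
At r₂, v₂ = √(μ/r₂) = 40.734 km/s.
Transfer-orbit speed at r₂: v_p = √[μ(2/r₂ − 1/a_t)] = 53.996 km/s.
Second burn Δv₂ = |v₂ − v_p| = 13.26 km/s.
Δv = Δv₁ + Δv₂ = 7.681 + 13.26 = 20.94 km/s.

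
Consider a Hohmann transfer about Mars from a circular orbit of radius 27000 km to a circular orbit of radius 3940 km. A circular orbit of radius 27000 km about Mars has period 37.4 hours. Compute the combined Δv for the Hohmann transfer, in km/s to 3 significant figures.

Δv = 1.68 km/s

From Kepler's third law T² = 4π²r³/μ at r = 27000 km, T = 37.4 hours = 37.4 × 3600 s = 1.3464×10^5 s: μ = 4π²r³/T² = 42865.0 km³/s².
Transfer-ellipse semi-major axis a_t = (r₁ + r₂)/2 = (27000 + 3940)/2 = 15470 km.
At r₁ the circular-orbit speed is v₁ = √(μ/r₁) = 1.260 km/s.
On the transfer ellipse at r₁, vis-viva equation gives v_a = √[μ(2/r₁ − 1/a_t)] = 0.6359 km/s.
First burn Δv₁ = |v_a − v₁| = 0.6241 km/s.
Circular speed at r₂: v₂ = √(μ/r₂) = 3.2984 km/s.
Transfer-orbit speed at r₂: v_p = √[μ(2/r₂ − 1/a_t)] = 4.3575 km/s.
Second burn Δv₂ = |v₂ − v_p| = 1.059 km/s.
Total Δv = Δv₁ + Δv₂ = 1.683 km/s.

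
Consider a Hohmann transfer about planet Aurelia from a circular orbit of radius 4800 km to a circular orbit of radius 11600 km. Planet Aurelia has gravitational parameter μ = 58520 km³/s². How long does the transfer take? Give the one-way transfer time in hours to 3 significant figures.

t = 2.68 hours

The Hohmann ellipse has a_t = (r₁ + r₂)/2 = 8200 km.
Transfer time t = π√(a_t³/μ) = π√((8200)³ / 58520) = 9643 s.
Converting: 9643 s ÷ 3600 s/hour = 2.68 hours.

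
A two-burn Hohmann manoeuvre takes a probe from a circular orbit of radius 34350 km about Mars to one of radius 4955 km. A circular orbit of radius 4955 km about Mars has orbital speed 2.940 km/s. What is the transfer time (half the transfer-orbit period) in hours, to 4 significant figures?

t = 11.62 hours

From the circular-orbit relation v² = μ/r at r = 4955 km: μ = v²r = (2.940)² × 4955 = 42829.0 km³/s².
Semi-major axis of the transfer orbit: a_t = (34350 + 4955)/2 = 19652.5 km.
By Kepler's third law the transfer-orbit period is T = 2π√(a_t³/μ), so t = T/2 = 41820 s.
Converting: 41820 s ÷ 3600 s/hour = 11.62 hours.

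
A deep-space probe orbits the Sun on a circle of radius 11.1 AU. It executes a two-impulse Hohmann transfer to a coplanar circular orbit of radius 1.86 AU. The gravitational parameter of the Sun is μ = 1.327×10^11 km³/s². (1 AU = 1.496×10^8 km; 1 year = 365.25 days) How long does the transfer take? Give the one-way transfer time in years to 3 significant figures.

In km: r₁ = 11.1 × 1.496×10^8 = 1.66056×10^9 km; r₂ = 1.86 × 1.496×10^8 = 2.78256×10^8 km.
The Hohmann ellipse has a_t = (r₁ + r₂)/2 = 9.69408×10^8 km.
Transfer time t = π√(a_t³/μ) = π√((9.69408×10^8)³ / 1.327×10^11) = 2.603×10^8 s.
Converting: 2.603×10^8 s ÷ 3.15576×10^7 s/year (365.25 × 86400) = 8.25 years.

t = 8.25 years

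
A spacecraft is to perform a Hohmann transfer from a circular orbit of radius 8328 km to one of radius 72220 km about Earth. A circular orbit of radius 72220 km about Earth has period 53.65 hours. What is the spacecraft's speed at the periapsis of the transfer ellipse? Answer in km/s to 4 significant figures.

From Kepler's third law T² = 4π²r³/μ at r = 72220 km, T = 53.65 hours = 53.65 × 3600 s = 1.9314×10^5 s: μ = 4π²r³/T² = 3.98646×10^5 km³/s².
The Hohmann ellipse has a_t = (r₁ + r₂)/2 = 40274 km.
The periapsis of the transfer ellipse is at r = 8328 km.
Vis-viva: v = √[μ(2/r − 1/a_t)] = √[3.98646×10^5 × (2/8328 − 1/40274)] = 9.265 km/s.

v = 9.265 km/s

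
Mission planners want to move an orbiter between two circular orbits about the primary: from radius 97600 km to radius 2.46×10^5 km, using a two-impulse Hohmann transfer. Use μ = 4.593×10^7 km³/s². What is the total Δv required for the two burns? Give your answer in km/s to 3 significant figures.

Δv = 7.63 km/s

Semi-major axis of the transfer orbit: a_t = (97600 + 2.460×10^5)/2 = 1.718×10^5 km.
Circular speed at r₁: v₁ = √(μ/r₁) = √(4.593×10^7/97600) = 21.693 km/s.
Transfer-orbit speed at r₁ (v² = μ(2/r − 1/a)): v_p = √[μ(2/r₁ − 1/a_t)] = 25.958 km/s.
First burn Δv₁ = |v_p − v₁| = 4.265 km/s.
Circular speed at r₂: v₂ = √(μ/r₂) = 13.664 km/s.
Transfer-orbit speed at r₂: v_a = √[μ(2/r₂ − 1/a_t)] = 10.299 km/s.
Second burn Δv₂ = |v₂ − v_a| = 3.365 km/s.
Δv = Δv₁ + Δv₂ = 4.265 + 3.365 = 7.630 km/s.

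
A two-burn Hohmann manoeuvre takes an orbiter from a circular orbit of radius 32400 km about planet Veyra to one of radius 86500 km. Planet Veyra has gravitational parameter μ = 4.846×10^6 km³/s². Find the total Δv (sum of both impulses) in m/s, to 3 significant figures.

Δv = 4480 m/s

The Hohmann ellipse has a_t = (r₁ + r₂)/2 = 59450 km.
Circular speed at r₁: v₁ = √(μ/r₁) = √(4.846×10^6/32400) = 12.230 km/s.
Transfer-orbit speed at r₁ (vis-viva): v_p = √[μ(2/r₁ − 1/a_t)] = 14.752 km/s.
First burn Δv₁ = |v_p − v₁| = 2.522 km/s.
At r₂, v₂ = √(μ/r₂) = 7.485 km/s.
Transfer-orbit speed at r₂: v_a = √[μ(2/r₂ − 1/a_t)] = 5.526 km/s.
Second burn Δv₂ = |v₂ − v_a| = 1.959 km/s.
Total Δv = Δv₁ + Δv₂ = 4.481 km/s.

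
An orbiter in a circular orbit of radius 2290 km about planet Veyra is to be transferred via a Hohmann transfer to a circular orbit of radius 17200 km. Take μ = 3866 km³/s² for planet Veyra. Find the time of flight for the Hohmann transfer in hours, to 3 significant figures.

The Hohmann ellipse has a_t = (r₁ + r₂)/2 = 9745 km.
Transfer time t = π√(a_t³/μ) = π√((9745)³ / 3866) = 48610 s.
Converting: 48610 s ÷ 3600 s/hour = 13.5 hours.

t = 13.5 hours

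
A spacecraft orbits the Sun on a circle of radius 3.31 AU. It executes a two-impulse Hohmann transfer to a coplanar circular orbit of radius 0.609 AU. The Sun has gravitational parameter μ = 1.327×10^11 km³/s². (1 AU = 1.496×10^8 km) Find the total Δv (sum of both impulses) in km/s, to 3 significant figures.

Δv = 18.7 km/s

In km: r₁ = 3.31 × 1.496×10^8 = 4.95176×10^8 km; r₂ = 0.609 × 1.496×10^8 = 9.11064×10^7 km.
Semi-major axis of the transfer orbit: a_t = (4.95176×10^8 + 9.11064×10^7)/2 = 2.931412×10^8 km.
Circular speed at r₁: v₁ = √(μ/r₁) = √(1.327×10^11/4.95176×10^8) = 16.37 km/s.
On the transfer ellipse at r₁, vis-viva equation gives v_a = √[μ(2/r₁ − 1/a_t)] = 9.126 km/s.
First burn Δv₁ = |v_a − v₁| = 7.244 km/s.
At r₂, v₂ = √(μ/r₂) = 38.16 km/s.
Transfer-orbit speed at r₂: v_p = √[μ(2/r₂ − 1/a_t)] = 49.60 km/s.
Second burn Δv₂ = |v₂ − v_p| = 11.44 km/s.
Δv = Δv₁ + Δv₂ = 7.244 + 11.44 = 18.68 km/s.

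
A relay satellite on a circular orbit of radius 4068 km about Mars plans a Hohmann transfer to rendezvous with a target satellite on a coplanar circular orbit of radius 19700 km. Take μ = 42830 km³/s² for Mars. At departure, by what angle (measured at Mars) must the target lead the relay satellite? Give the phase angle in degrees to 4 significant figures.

φ = 95.66°

Transfer-ellipse semi-major axis a_t = (r₁ + r₂)/2 = (4068 + 19700)/2 = 11884 km.
The half-period of the transfer ellipse is t = π√(a_t³/μ) = 19670 s.
The target's mean motion on its circular orbit is ω₂ = √(μ/r₂³) = 7.485×10^-5 rad/s.
Angle swept by the target during transfer: ω₂·t = 1.472 rad = 84.34°.
Arrival is 180° from departure on the ellipse, so φ = 180° − 84.34° = 95.66°.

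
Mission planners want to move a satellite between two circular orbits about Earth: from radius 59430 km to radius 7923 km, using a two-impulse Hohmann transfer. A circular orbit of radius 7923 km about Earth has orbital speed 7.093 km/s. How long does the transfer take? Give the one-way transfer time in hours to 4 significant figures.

From the circular-orbit relation v² = μ/r at r = 7923 km: μ = v²r = (7.093)² × 7923 = 3.98611×10^5 km³/s².
Semi-major axis of the transfer orbit: a_t = (59430 + 7923)/2 = 33676.5 km.
Transfer time t = π√(a_t³/μ) = π√((33676.5)³ / 3.98611×10^5) = 30750 s.
Converting: 30750 s ÷ 3600 s/hour = 8.542 hours.

t = 8.542 hours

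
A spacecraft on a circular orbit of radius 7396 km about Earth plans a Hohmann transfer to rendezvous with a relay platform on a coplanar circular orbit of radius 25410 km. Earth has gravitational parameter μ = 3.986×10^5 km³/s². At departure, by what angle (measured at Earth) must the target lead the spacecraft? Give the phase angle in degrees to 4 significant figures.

Semi-major axis of the transfer orbit: a_t = (7396 + 25410)/2 = 16403 km.
Transfer time t = π√(a_t³/μ) = 10453.6 s.
The target's mean motion on its circular orbit is ω₂ = √(μ/r₂³) = 1.55870×10^-4 rad/s.
Angle swept by the target during transfer: ω₂·t = 1.6294 rad = 93.36°.
The spacecraft traverses 180° on the transfer ellipse, so the target must lead by 180° − 93.36° = 86.64°.

φ = 86.64°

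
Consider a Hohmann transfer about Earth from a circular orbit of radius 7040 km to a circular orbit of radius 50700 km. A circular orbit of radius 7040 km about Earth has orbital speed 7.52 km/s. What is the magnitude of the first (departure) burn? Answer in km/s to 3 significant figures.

From the circular-orbit relation v² = μ/r at r = 7040 km: μ = v²r = (7.52)² × 7040 = 3.98115×10^5 km³/s².
Semi-major axis of the transfer orbit: a_t = (7040 + 50700)/2 = 28870 km.
Circular speed at r = 7040 km: v_c = √(μ/r) = 7.520 km/s.
Transfer-orbit speed at the same r (vis-viva, a = a_t): v_t = √[μ(2/r − 1/a_t)] = 9.965 km/s.
Δv₁ = |v_t − v_c| = |9.965 − 7.520| = 2.445 km/s.

Δv₁ = 2.45 km/s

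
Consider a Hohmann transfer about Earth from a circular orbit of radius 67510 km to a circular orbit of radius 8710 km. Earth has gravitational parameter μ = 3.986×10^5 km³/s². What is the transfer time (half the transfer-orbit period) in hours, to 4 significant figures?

The Hohmann ellipse has a_t = (r₁ + r₂)/2 = 38110 km.
Half the transfer-orbit period gives t = π√(a_t³/μ) = 37020 s.
Converting: 37020 s ÷ 3600 s/hour = 10.28 hours.

t = 10.28 hours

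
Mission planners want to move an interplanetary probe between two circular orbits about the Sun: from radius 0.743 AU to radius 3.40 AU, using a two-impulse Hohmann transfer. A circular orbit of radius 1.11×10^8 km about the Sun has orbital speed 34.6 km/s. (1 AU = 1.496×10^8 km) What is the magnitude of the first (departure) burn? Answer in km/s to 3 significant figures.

Δv₁ = 9.72 km/s

From the circular-orbit relation v² = μ/r at r = 1.11×10^8 km: μ = v²r = (34.6)² × 1.11×10^8 = 1.32885×10^11 km³/s².
In km: r₁ = 0.743 × 1.496×10^8 = 1.111528×10^8 km; r₂ = 3.40 × 1.496×10^8 = 5.0864×10^8 km.
Semi-major axis of the transfer orbit: a_t = (1.111528×10^8 + 5.0864×10^8)/2 = 3.098964×10^8 km.
On the circular orbit at r = 1.111528×10^8 km, v_c = √(μ/r) = 34.576 km/s.
Vis-viva on the transfer ellipse at r = 1.111528×10^8 km gives v_t = √[μ(2/r − 1/a_t)] = 44.297 km/s.
Δv₁ = |v_t − v_c| = |44.297 − 34.576| = 9.721 km/s.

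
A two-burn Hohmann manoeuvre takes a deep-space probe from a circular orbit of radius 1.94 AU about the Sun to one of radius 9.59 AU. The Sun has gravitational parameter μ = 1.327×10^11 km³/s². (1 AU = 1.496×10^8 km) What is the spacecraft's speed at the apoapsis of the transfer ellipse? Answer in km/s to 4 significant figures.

In km: r₁ = 1.94 × 1.496×10^8 = 2.90224×10^8 km; r₂ = 9.59 × 1.496×10^8 = 1.434664×10^9 km.
The Hohmann ellipse has a_t = (r₁ + r₂)/2 = 8.62444×10^8 km.
The apoapsis of the transfer ellipse is at r = 1.434664×10^9 km.
Applying v² = μ(2/r − 1/a_t): v = 5.579 km/s.

v = 5.579 km/s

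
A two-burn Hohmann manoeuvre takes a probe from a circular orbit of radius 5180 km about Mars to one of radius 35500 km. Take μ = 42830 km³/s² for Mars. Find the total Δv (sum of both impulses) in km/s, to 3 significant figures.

Transfer-ellipse semi-major axis a_t = (r₁ + r₂)/2 = (5180 + 35500)/2 = 20340 km.
At r₁ the circular-orbit speed is v₁ = √(μ/r₁) = 2.8755 km/s.
Transfer-orbit speed at r₁ (vis-viva): v_p = √[μ(2/r₁ − 1/a_t)] = 3.7988 km/s.
First burn Δv₁ = |v_p − v₁| = 0.9233 km/s.
Circular speed at r₂: v₂ = √(μ/r₂) = 1.0984 km/s.
Transfer-orbit speed at r₂: v_a = √[μ(2/r₂ − 1/a_t)] = 0.55431 km/s.
Second burn Δv₂ = |v₂ − v_a| = 0.5441 km/s.
Δv = Δv₁ + Δv₂ = 0.9233 + 0.5441 = 1.467 km/s.

Δv = 1.47 km/s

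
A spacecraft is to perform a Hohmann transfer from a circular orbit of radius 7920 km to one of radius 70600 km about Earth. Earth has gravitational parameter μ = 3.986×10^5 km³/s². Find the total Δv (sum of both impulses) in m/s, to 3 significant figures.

Δv = 3730 m/s

Semi-major axis of the transfer orbit: a_t = (7920 + 70600)/2 = 39260 km.
At r₁ the circular-orbit speed is v₁ = √(μ/r₁) = 7.094 km/s.
Transfer-orbit speed at r₁ (v² = μ(2/r − 1/a)): v_p = √[μ(2/r₁ − 1/a_t)] = 9.513 km/s.
First burn Δv₁ = |v_p − v₁| = 2.419 km/s.
Circular speed at r₂: v₂ = √(μ/r₂) = 2.376 km/s.
Transfer-orbit speed at r₂: v_a = √[μ(2/r₂ − 1/a_t)] = 1.067 km/s.
Second burn Δv₂ = |v₂ − v_a| = 1.309 km/s.
Total Δv = Δv₁ + Δv₂ = 3.728 km/s.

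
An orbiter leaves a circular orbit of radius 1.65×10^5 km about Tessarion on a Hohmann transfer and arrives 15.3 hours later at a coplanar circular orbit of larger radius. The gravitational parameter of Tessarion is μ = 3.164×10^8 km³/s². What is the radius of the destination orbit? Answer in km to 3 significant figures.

r₂ = 7.55×10^5 km

Transfer time t = 15.3 hours = 55080 s, and t = π√(a_t³/μ).
So a_t = (μ t²/π²)^(1/3) = (3.164×10^8 × (55080)² / π²)^(1/3) = 4.5988×10^5 km.
Since a_t = (r₁ + r₂)/2, r₂ = 2a_t − r₁ = 2×4.5988×10^5 − 1.650×10^5 = 7.5476×10^5 km.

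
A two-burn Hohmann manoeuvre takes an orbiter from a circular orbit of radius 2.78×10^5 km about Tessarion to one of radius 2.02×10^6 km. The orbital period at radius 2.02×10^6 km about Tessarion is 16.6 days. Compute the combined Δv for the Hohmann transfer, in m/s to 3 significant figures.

Δv = 12300 m/s

From Kepler's third law T² = 4π²r³/μ at r = 2.02×10^6 km, T = 16.6 days = 16.6 × 86400 s = 1.43424×10^6 s: μ = 4π²r³/T² = 1.58187×10^8 km³/s².
Semi-major axis of the transfer orbit: a_t = (2.780×10^5 + 2.020×10^6)/2 = 1.149×10^6 km.
At r₁ the circular-orbit speed is v₁ = √(μ/r₁) = 23.854 km/s.
Transfer-orbit speed at r₁ (vis-viva): v_p = √[μ(2/r₁ − 1/a_t)] = 31.628 km/s.
First burn Δv₁ = |v_p − v₁| = 7.774 km/s.
Circular speed at r₂: v₂ = √(μ/r₂) = 8.849 km/s.
Transfer-orbit speed at r₂: v_a = √[μ(2/r₂ − 1/a_t)] = 4.353 km/s.
Second burn Δv₂ = |v₂ − v_a| = 4.496 km/s.
Δv = Δv₁ + Δv₂ = 7.774 + 4.496 = 12.27 km/s.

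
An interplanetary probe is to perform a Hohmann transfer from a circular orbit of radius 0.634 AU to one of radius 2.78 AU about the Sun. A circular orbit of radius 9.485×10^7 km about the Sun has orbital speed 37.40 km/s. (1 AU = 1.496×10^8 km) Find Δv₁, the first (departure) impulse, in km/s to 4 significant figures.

Δv₁ = 10.33 km/s

From the circular-orbit relation v² = μ/r at r = 9.485×10^7 km: μ = v²r = (37.40)² × 9.485×10^7 = 1.32672×10^11 km³/s².
In km: r₁ = 0.634 × 1.496×10^8 = 9.48464×10^7 km; r₂ = 2.78 × 1.496×10^8 = 4.15888×10^8 km.
Semi-major axis of the transfer orbit: a_t = (9.48464×10^7 + 4.15888×10^8)/2 = 2.553672×10^8 km.
On the circular orbit at r = 9.48464×10^7 km, v_c = √(μ/r) = 37.40 km/s.
Transfer-orbit speed at the same r (vis-viva, a = a_t): v_t = √[μ(2/r − 1/a_t)] = 47.73 km/s.
Δv₁ = |v_t − v_c| = |47.73 − 37.40| = 10.33 km/s.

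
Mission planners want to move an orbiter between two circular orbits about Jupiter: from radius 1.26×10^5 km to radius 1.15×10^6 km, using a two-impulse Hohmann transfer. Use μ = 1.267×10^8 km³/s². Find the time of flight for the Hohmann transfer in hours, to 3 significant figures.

t = 39.5 hours

Semi-major axis of the transfer orbit: a_t = (1.260×10^5 + 1.150×10^6)/2 = 6.380×10^5 km.
By Kepler's third law the transfer-orbit period is T = 2π√(a_t³/μ), so t = T/2 = 1.422×10^5 s.
Converting: 1.422×10^5 s ÷ 3600 s/hour = 39.5 hours.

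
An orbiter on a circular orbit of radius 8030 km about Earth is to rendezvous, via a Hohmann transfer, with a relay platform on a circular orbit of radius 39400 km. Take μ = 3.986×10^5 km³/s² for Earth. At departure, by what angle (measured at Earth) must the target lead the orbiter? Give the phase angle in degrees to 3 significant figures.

Transfer-ellipse semi-major axis a_t = (r₁ + r₂)/2 = (8030 + 39400)/2 = 23715 km.
The half-period of the transfer ellipse is t = π√(a_t³/μ) = 18172.55 s.
The target's mean motion on its circular orbit is ω₂ = √(μ/r₂³) = 8.072802×10^-5 rad/s.
Angle swept by the target during transfer: ω₂·t = 1.46703 rad = 84.055°.
The orbiter traverses 180° on the transfer ellipse, so the target must lead by 180° − 84.055° = 95.9°.

φ = 95.9°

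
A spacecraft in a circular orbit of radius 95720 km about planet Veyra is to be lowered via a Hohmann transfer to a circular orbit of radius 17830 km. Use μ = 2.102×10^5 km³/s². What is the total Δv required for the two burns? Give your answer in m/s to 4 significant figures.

Δv = 1676 m/s

The Hohmann ellipse has a_t = (r₁ + r₂)/2 = 56775 km.
At r₁ the circular-orbit speed is v₁ = √(μ/r₁) = 1.48189 km/s.
On the transfer ellipse at r₁, vis-viva equation gives v_a = √[μ(2/r₁ − 1/a_t)] = 0.830447 km/s.
First burn Δv₁ = |v_a − v₁| = 0.6514 km/s.
Circular speed at r₂: v₂ = √(μ/r₂) = 3.4335 km/s.
Transfer-orbit speed at r₂: v_p = √[μ(2/r₂ − 1/a_t)] = 4.4582 km/s.
Second burn Δv₂ = |v₂ − v_p| = 1.025 km/s.
Total Δv = Δv₁ + Δv₂ = 1.676 km/s.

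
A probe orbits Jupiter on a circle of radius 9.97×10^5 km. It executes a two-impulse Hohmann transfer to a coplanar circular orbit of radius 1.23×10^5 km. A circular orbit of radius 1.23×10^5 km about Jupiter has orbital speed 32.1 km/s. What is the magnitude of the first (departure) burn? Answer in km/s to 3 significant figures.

From the circular-orbit relation v² = μ/r at r = 1.23×10^5 km: μ = v²r = (32.1)² × 1.23×10^5 = 1.26740×10^8 km³/s².
The Hohmann ellipse has a_t = (r₁ + r₂)/2 = 5.600×10^5 km.
On the circular orbit at r = 9.970×10^5 km, v_c = √(μ/r) = 11.275 km/s.
Transfer-orbit speed at the same r (vis-viva, a = a_t): v_t = √[μ(2/r − 1/a_t)] = 5.2841 km/s.
Δv₁ = |v_t − v_c| = |5.2841 − 11.275| = 5.991 km/s.

Δv₁ = 5.99 km/s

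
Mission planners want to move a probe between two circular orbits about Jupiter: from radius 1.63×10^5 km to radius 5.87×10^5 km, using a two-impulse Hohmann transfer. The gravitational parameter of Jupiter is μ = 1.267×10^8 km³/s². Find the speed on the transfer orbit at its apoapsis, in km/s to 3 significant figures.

Semi-major axis of the transfer orbit: a_t = (1.630×10^5 + 5.870×10^5)/2 = 3.750×10^5 km.
The apoapsis of the transfer ellipse is at r = 5.870×10^5 km.
Applying v² = μ(2/r − 1/a_t): v = 9.686 km/s.

v = 9.69 km/s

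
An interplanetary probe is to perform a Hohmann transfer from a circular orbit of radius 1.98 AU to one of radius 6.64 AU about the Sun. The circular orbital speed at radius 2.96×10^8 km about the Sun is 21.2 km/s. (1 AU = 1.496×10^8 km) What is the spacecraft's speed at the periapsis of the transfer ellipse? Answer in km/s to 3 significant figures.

From the circular-orbit relation v² = μ/r at r = 2.96×10^8 km: μ = v²r = (21.2)² × 2.96×10^8 = 1.33034×10^11 km³/s².
In km: r₁ = 1.98 × 1.496×10^8 = 2.96208×10^8 km; r₂ = 6.64 × 1.496×10^8 = 9.93344×10^8 km.
The Hohmann ellipse has a_t = (r₁ + r₂)/2 = 6.44776×10^8 km.
At periapsis, r = 2.96208×10^8 km.
Vis-viva: v = √[μ(2/r − 1/a_t)] = √[1.33034×10^11 × (2/2.96208×10^8 − 1/6.44776×10^8)] = 26.30 km/s.

v = 26.3 km/s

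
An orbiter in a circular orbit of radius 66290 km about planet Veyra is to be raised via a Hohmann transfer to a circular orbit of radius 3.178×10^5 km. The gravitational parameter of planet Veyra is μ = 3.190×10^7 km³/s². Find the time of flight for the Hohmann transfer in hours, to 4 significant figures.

t = 13.00 hours

The Hohmann ellipse has a_t = (r₁ + r₂)/2 = 1.92045×10^5 km.
Transfer time t = π√(a_t³/μ) = π√((1.92045×10^5)³ / 3.190×10^7) = 46810 s.
Converting: 46810 s ÷ 3600 s/hour = 13.00 hours.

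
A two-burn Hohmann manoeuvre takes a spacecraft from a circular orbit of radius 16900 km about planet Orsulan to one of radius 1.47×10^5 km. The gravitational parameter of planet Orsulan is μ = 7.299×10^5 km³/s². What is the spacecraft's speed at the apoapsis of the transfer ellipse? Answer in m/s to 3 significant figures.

v = 1010 m/s

The Hohmann ellipse has a_t = (r₁ + r₂)/2 = 81950 km.
The apoapsis of the transfer ellipse is at r = 1.470×10^5 km.
Applying v² = μ(2/r − 1/a_t): v = 1.012 km/s.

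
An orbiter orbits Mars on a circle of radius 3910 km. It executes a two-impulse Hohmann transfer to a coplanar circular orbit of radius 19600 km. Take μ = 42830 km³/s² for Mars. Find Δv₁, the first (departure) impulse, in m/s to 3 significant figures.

Δv₁ = 964 m/s

Transfer-ellipse semi-major axis a_t = (r₁ + r₂)/2 = (3910 + 19600)/2 = 11755 km.
On the circular orbit at r = 3910 km, v_c = √(μ/r) = 3.310 km/s.
Vis-viva on the transfer ellipse at r = 3910 km gives v_t = √[μ(2/r − 1/a_t)] = 4.274 km/s.
Δv₁ = |v_t − v_c| = |4.274 − 3.310| = 0.9640 km/s.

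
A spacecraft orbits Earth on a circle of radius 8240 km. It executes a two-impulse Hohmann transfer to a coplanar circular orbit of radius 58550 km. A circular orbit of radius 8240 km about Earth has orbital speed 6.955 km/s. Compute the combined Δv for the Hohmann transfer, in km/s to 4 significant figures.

From the circular-orbit relation v² = μ/r at r = 8240 km: μ = v²r = (6.955)² × 8240 = 3.98585×10^5 km³/s².
The Hohmann ellipse has a_t = (r₁ + r₂)/2 = 33395 km.
Circular speed at r₁: v₁ = √(μ/r₁) = √(3.98585×10^5/8240) = 6.955 km/s.
Transfer-orbit speed at r₁ (vis-viva): v_p = √[μ(2/r₁ − 1/a_t)] = 9.209 km/s.
First burn Δv₁ = |v_p − v₁| = 2.254 km/s.
Circular speed at r₂: v₂ = √(μ/r₂) = 2.609 km/s.
Transfer-orbit speed at r₂: v_a = √[μ(2/r₂ − 1/a_t)] = 1.296 km/s.
Second burn Δv₂ = |v₂ − v_a| = 1.313 km/s.
Total Δv = Δv₁ + Δv₂ = 3.567 km/s.

Δv = 3.567 km/s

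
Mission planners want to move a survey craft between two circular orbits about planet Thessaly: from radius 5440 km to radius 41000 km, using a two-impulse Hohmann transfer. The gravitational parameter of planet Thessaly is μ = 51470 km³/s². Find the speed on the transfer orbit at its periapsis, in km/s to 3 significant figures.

The Hohmann ellipse has a_t = (r₁ + r₂)/2 = 23220 km.
At periapsis, r = 5440 km.
Applying v² = μ(2/r − 1/a_t): v = 4.087 km/s.

v = 4.09 km/s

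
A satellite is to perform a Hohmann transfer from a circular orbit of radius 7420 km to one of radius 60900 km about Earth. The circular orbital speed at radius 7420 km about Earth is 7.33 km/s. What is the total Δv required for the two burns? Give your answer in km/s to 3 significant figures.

Δv = 3.82 km/s

From the circular-orbit relation v² = μ/r at r = 7420 km: μ = v²r = (7.33)² × 7420 = 3.98668×10^5 km³/s².
Semi-major axis of the transfer orbit: a_t = (7420 + 60900)/2 = 34160 km.
Circular speed at r₁: v₁ = √(μ/r₁) = √(3.98668×10^5/7420) = 7.330 km/s.
On the transfer ellipse at r₁, v² = μ(2/r − 1/a) gives v_p = √[μ(2/r₁ − 1/a_t)] = 9.787 km/s.
First burn Δv₁ = |v_p − v₁| = 2.457 km/s.
Circular speed at r₂: v₂ = √(μ/r₂) = 2.5586 km/s.
Transfer-orbit speed at r₂: v_a = √[μ(2/r₂ − 1/a_t)] = 1.1925 km/s.
Second burn Δv₂ = |v₂ − v_a| = 1.366 km/s.
Δv = Δv₁ + Δv₂ = 2.457 + 1.366 = 3.823 km/s.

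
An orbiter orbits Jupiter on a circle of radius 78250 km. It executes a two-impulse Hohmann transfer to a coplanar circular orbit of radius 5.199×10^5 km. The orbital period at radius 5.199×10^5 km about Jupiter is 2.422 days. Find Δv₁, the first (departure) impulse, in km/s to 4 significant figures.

Δv₁ = 12.81 km/s

From Kepler's third law T² = 4π²r³/μ at r = 5.199×10^5 km, T = 2.422 days = 2.422 × 86400 s = 2.092608×10^5 s: μ = 4π²r³/T² = 1.26690×10^8 km³/s².
Semi-major axis of the transfer orbit: a_t = (78250 + 5.199×10^5)/2 = 2.99075×10^5 km.
Circular speed at r = 78250 km: v_c = √(μ/r) = 40.24 km/s.
Vis-viva on the transfer ellipse at r = 78250 km gives v_t = √[μ(2/r − 1/a_t)] = 53.05 km/s.
Δv₁ = |v_t − v_c| = |53.05 − 40.24| = 12.81 km/s.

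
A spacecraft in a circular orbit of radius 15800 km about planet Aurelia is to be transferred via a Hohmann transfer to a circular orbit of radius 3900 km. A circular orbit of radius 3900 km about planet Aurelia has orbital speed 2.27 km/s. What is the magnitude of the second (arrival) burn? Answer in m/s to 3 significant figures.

From the circular-orbit relation v² = μ/r at r = 3900 km: μ = v²r = (2.27)² × 3900 = 20096.3 km³/s².
Transfer-ellipse semi-major axis a_t = (r₁ + r₂)/2 = (15800 + 3900)/2 = 9850 km.
On the circular orbit at r = 3900 km, v_c = √(μ/r) = 2.270 km/s.
Transfer-orbit speed at the same r (vis-viva, a = a_t): v_t = √[μ(2/r − 1/a_t)] = 2.875 km/s.
Δv₂ = |v_t − v_c| = |2.875 − 2.270| = 0.6050 km/s.

Δv₂ = 605 m/s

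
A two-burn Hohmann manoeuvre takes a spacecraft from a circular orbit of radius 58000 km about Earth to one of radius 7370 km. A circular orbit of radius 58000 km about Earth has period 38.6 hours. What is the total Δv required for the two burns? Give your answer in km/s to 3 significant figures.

Δv = 3.82 km/s

From Kepler's third law T² = 4π²r³/μ at r = 58000 km, T = 38.6 hours = 38.6 × 3600 s = 1.3896×10^5 s: μ = 4π²r³/T² = 3.98900×10^5 km³/s².
Transfer-ellipse semi-major axis a_t = (r₁ + r₂)/2 = (58000 + 7370)/2 = 32685 km.
At r₁ the circular-orbit speed is v₁ = √(μ/r₁) = 2.62252 km/s.
Transfer-orbit speed at r₁ (vis-viva): v_a = √[μ(2/r₁ − 1/a_t)] = 1.24531 km/s.
First burn Δv₁ = |v_a − v₁| = 1.37721 km/s.
At r₂, v₂ = √(μ/r₂) = 7.35696 km/s.
Transfer-orbit speed at r₂: v_p = √[μ(2/r₂ − 1/a_t)] = 9.80027 km/s.
Second burn Δv₂ = |v₂ − v_p| = 2.44331 km/s.
Δv = Δv₁ + Δv₂ = 1.37721 + 2.44331 = 3.821 km/s.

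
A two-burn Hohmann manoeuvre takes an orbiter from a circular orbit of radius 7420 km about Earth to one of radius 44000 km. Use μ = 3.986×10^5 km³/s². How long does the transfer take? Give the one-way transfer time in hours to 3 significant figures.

t = 5.70 hours

Semi-major axis of the transfer orbit: a_t = (7420 + 44000)/2 = 25710 km.
By Kepler's third law the transfer-orbit period is T = 2π√(a_t³/μ), so t = T/2 = 20510 s.
Converting: 20510 s ÷ 3600 s/hour = 5.70 hours.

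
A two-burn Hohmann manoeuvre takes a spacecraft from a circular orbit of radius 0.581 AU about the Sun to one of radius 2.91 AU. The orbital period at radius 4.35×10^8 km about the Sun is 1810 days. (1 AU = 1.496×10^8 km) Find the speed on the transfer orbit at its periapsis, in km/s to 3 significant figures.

v = 50.5 km/s

From Kepler's third law T² = 4π²r³/μ at r = 4.35×10^8 km, T = 1810 days = 1810 × 86400 s = 1.56384×10^8 s: μ = 4π²r³/T² = 1.32875×10^11 km³/s².
In km: r₁ = 0.581 × 1.496×10^8 = 8.69176×10^7 km; r₂ = 2.91 × 1.496×10^8 = 4.35336×10^8 km.
The Hohmann ellipse has a_t = (r₁ + r₂)/2 = 2.611268×10^8 km.
The periapsis of the transfer ellipse is at r = 8.69176×10^7 km.
Applying v² = μ(2/r − 1/a_t): v = 50.48 km/s.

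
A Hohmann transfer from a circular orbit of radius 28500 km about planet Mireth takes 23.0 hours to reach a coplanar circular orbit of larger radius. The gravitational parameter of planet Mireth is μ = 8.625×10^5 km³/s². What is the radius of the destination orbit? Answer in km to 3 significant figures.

Transfer time t = 23.0 hours = 82800 s, and t = π√(a_t³/μ).
So a_t = (μ t²/π²)^(1/3) = (8.625×10^5 × (82800)² / π²)^(1/3) = 84302 km.
Since a_t = (r₁ + r₂)/2, r₂ = 2a_t − r₁ = 2×84302 − 28500 = 1.40104×10^5 km.

r₂ = 1.40×10^5 km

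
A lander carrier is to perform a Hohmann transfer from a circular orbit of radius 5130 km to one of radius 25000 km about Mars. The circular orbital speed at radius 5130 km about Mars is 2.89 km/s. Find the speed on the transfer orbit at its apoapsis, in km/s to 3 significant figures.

From the circular-orbit relation v² = μ/r at r = 5130 km: μ = v²r = (2.89)² × 5130 = 42846.3 km³/s².
The Hohmann ellipse has a_t = (r₁ + r₂)/2 = 15065 km.
At apoapsis, r = 25000 km.
Applying v² = μ(2/r − 1/a_t): v = 0.7639 km/s.

v = 0.764 km/s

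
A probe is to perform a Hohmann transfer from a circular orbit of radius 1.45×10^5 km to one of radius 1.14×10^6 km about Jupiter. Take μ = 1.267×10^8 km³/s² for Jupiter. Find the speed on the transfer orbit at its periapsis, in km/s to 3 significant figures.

Transfer-ellipse semi-major axis a_t = (r₁ + r₂)/2 = (1.450×10^5 + 1.140×10^6)/2 = 6.425×10^5 km.
At periapsis, r = 1.450×10^5 km.
From the vis-viva equation, v = √[μ(2/r − 1/a_t)] = 39.37 km/s.

v = 39.4 km/s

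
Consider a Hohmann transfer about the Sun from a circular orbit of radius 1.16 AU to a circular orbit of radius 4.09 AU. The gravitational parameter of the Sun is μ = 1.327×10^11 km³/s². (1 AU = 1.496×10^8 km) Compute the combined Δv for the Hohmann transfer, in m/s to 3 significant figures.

In km: r₁ = 1.16 × 1.496×10^8 = 1.73536×10^8 km; r₂ = 4.09 × 1.496×10^8 = 6.11864×10^8 km.
The Hohmann ellipse has a_t = (r₁ + r₂)/2 = 3.927×10^8 km.
At r₁ the circular-orbit speed is v₁ = √(μ/r₁) = 27.653 km/s.
On the transfer ellipse at r₁, vis-viva equation gives v_p = √[μ(2/r₁ − 1/a_t)] = 34.517 km/s.
First burn Δv₁ = |v_p − v₁| = 6.864 km/s.
At r₂, v₂ = √(μ/r₂) = 14.727 km/s.
Transfer-orbit speed at r₂: v_a = √[μ(2/r₂ − 1/a_t)] = 9.7898 km/s.
Second burn Δv₂ = |v₂ − v_a| = 4.937 km/s.
Total Δv = Δv₁ + Δv₂ = 11.80 km/s.

Δv = 11800 m/s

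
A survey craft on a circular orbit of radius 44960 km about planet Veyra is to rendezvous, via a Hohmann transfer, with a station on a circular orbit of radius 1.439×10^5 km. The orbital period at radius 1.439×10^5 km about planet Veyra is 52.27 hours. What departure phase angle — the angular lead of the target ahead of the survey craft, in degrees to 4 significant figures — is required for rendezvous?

φ = 84.31°

From Kepler's third law T² = 4π²r³/μ at r = 1.439×10^5 km, T = 52.27 hours = 52.27 × 3600 s = 1.88172×10^5 s: μ = 4π²r³/T² = 3.32225×10^6 km³/s².
Transfer-ellipse semi-major axis a_t = (r₁ + r₂)/2 = (44960 + 1.439×10^5)/2 = 94430 km.
Transfer time t = π√(a_t³/μ) = 50014.83 s.
Target angular speed ω₂ = √(μ/r₂³) = 3.339065×10^-5 rad/s.
Angle swept by the target during transfer: ω₂·t = 1.67003 rad = 95.69°.
Arrival is 180° from departure on the ellipse, so φ = 180° − 95.69° = 84.31°.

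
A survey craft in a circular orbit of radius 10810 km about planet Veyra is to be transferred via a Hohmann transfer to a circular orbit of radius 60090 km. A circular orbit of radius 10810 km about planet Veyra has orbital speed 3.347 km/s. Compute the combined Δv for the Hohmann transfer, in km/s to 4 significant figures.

Δv = 1.646 km/s

From the circular-orbit relation v² = μ/r at r = 10810 km: μ = v²r = (3.347)² × 10810 = 1.21098×10^5 km³/s².
Semi-major axis of the transfer orbit: a_t = (10810 + 60090)/2 = 35450 km.
At r₁ the circular-orbit speed is v₁ = √(μ/r₁) = 3.3470 km/s.
On the transfer ellipse at r₁, vis-viva gives v_p = √[μ(2/r₁ − 1/a_t)] = 4.3576 km/s.
First burn Δv₁ = |v_p − v₁| = 1.0106 km/s.
Circular speed at r₂: v₂ = √(μ/r₂) = 1.4196 km/s.
Transfer-orbit speed at r₂: v_a = √[μ(2/r₂ − 1/a_t)] = 0.78392 km/s.
Second burn Δv₂ = |v₂ − v_a| = 0.63568 km/s.
Δv = Δv₁ + Δv₂ = 1.0106 + 0.63568 = 1.646 km/s.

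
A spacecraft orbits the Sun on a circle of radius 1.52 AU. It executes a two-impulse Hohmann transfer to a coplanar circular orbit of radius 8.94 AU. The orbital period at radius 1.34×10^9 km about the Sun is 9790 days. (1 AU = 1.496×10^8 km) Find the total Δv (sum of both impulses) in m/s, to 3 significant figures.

From Kepler's third law T² = 4π²r³/μ at r = 1.34×10^9 km, T = 9790 days = 9790 × 86400 s = 8.45856×10^8 s: μ = 4π²r³/T² = 1.32764×10^11 km³/s².
In km: r₁ = 1.52 × 1.496×10^8 = 2.27392×10^8 km; r₂ = 8.94 × 1.496×10^8 = 1.337424×10^9 km.
Semi-major axis of the transfer orbit: a_t = (2.27392×10^8 + 1.337424×10^9)/2 = 7.82408×10^8 km.
Circular speed at r₁: v₁ = √(μ/r₁) = √(1.32764×10^11/2.27392×10^8) = 24.16312 km/s.
Transfer-orbit speed at r₁ (vis-viva equation): v_p = √[μ(2/r₁ − 1/a_t)] = 31.59155 km/s.
First burn Δv₁ = |v_p − v₁| = 7.428 km/s.
At r₂, v₂ = √(μ/r₂) = 9.963 km/s.
Transfer-orbit speed at r₂: v_a = √[μ(2/r₂ − 1/a_t)] = 5.371 km/s.
Second burn Δv₂ = |v₂ − v_a| = 4.592 km/s.
Δv = Δv₁ + Δv₂ = 7.428 + 4.592 = 12.02 km/s.

Δv = 12000 m/s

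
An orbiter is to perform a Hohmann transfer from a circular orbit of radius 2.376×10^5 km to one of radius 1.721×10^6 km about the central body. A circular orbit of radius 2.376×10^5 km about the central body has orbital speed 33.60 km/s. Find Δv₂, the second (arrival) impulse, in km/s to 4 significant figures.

From the circular-orbit relation v² = μ/r at r = 2.376×10^5 km: μ = v²r = (33.60)² × 2.376×10^5 = 2.68241×10^8 km³/s².
The Hohmann ellipse has a_t = (r₁ + r₂)/2 = 9.793×10^5 km.
On the circular orbit at r = 1.721×10^6 km, v_c = √(μ/r) = 12.4845 km/s.
Vis-viva on the transfer ellipse at r = 1.721×10^6 km gives v_t = √[μ(2/r − 1/a_t)] = 6.14947 km/s.
Δv₂ = |v_t − v_c| = |6.14947 − 12.4845| = 6.335 km/s.

Δv₂ = 6.335 km/s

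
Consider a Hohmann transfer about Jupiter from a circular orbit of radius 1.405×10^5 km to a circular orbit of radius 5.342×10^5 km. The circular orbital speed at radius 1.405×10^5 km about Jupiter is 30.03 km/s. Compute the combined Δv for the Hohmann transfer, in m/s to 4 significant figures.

Δv = 13220 m/s

From the circular-orbit relation v² = μ/r at r = 1.405×10^5 km: μ = v²r = (30.03)² × 1.405×10^5 = 1.26703×10^8 km³/s².
Transfer-ellipse semi-major axis a_t = (r₁ + r₂)/2 = (1.405×10^5 + 5.342×10^5)/2 = 3.3735×10^5 km.
At r₁ the circular-orbit speed is v₁ = √(μ/r₁) = 30.030 km/s.
On the transfer ellipse at r₁, vis-viva equation gives v_p = √[μ(2/r₁ − 1/a_t)] = 37.789 km/s.
First burn Δv₁ = |v_p − v₁| = 7.759 km/s.
Circular speed at r₂: v₂ = √(μ/r₂) = 15.401 km/s.
Transfer-orbit speed at r₂: v_a = √[μ(2/r₂ − 1/a_t)] = 9.9389 km/s.
Second burn Δv₂ = |v₂ − v_a| = 5.462 km/s.
Total Δv = Δv₁ + Δv₂ = 13.22 km/s.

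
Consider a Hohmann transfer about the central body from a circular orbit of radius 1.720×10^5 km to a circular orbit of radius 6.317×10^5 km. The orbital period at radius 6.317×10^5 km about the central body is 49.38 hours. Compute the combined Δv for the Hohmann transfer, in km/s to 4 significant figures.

From Kepler's third law T² = 4π²r³/μ at r = 6.317×10^5 km, T = 49.38 hours = 49.38 × 3600 s = 1.77768×10^5 s: μ = 4π²r³/T² = 3.14909×10^8 km³/s².
Semi-major axis of the transfer orbit: a_t = (1.720×10^5 + 6.317×10^5)/2 = 4.0185×10^5 km.
At r₁ the circular-orbit speed is v₁ = √(μ/r₁) = 42.79 km/s.
On the transfer ellipse at r₁, vis-viva equation gives v_p = √[μ(2/r₁ − 1/a_t)] = 53.65 km/s.
First burn Δv₁ = |v_p − v₁| = 10.86 km/s.
Circular speed at r₂: v₂ = √(μ/r₂) = 22.33 km/s.
Transfer-orbit speed at r₂: v_a = √[μ(2/r₂ − 1/a_t)] = 14.61 km/s.
Second burn Δv₂ = |v₂ − v_a| = 7.720 km/s.
Total Δv = Δv₁ + Δv₂ = 18.58 km/s.

Δv = 18.58 km/s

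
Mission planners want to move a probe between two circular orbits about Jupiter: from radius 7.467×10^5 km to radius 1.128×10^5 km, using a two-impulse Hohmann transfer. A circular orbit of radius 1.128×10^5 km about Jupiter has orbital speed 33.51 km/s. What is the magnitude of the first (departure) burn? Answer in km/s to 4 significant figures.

Δv₁ = 6.352 km/s

From the circular-orbit relation v² = μ/r at r = 1.128×10^5 km: μ = v²r = (33.51)² × 1.128×10^5 = 1.26665×10^8 km³/s².
Transfer-ellipse semi-major axis a_t = (r₁ + r₂)/2 = (7.467×10^5 + 1.128×10^5)/2 = 4.2975×10^5 km.
On the circular orbit at r = 7.467×10^5 km, v_c = √(μ/r) = 13.0243 km/s.
Transfer-orbit speed at the same r (vis-viva, a = a_t): v_t = √[μ(2/r − 1/a_t)] = 6.67271 km/s.
Δv₁ = |v_t − v_c| = |6.67271 − 13.0243| = 6.352 km/s.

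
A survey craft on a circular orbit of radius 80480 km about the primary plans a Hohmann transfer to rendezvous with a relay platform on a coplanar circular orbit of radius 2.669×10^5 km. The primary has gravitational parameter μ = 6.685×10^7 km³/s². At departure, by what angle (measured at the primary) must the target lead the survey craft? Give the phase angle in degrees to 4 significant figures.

φ = 85.50°

Transfer-ellipse semi-major axis a_t = (r₁ + r₂)/2 = (80480 + 2.669×10^5)/2 = 1.7369×10^5 km.
The half-period of the transfer ellipse is t = π√(a_t³/μ) = 27814 s.
Target angular speed ω₂ = √(μ/r₂³) = 5.9296×10^-5 rad/s.
Angle swept by the target during transfer: ω₂·t = 1.6493 rad = 94.50°.
The survey craft traverses 180° on the transfer ellipse, so the target must lead by 180° − 94.50° = 85.50°.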